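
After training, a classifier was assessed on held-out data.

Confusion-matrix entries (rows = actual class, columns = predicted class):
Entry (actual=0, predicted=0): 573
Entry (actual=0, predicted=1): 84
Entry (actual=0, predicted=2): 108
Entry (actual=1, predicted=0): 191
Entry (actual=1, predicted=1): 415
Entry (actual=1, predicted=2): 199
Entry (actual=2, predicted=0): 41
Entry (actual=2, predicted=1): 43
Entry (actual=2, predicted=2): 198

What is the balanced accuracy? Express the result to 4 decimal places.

0.6556

Balanced accuracy = mean of per-class recall.
  0: recall = 573/765 = 0.74902
  1: recall = 415/805 = 0.51553
  2: recall = 198/282 = 0.70213
Mean = (0.74902 + 0.51553 + 0.70213) / 3 = 0.6556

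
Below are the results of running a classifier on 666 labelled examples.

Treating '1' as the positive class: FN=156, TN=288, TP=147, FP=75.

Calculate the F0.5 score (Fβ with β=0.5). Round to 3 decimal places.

0.617

Fβ = (1+β²)·TP / ((1+β²)·TP + β²·FN + FP), with β²=1/4
= 1.25·147 / (1.25·147 + 0.25·156 + 75) = 0.617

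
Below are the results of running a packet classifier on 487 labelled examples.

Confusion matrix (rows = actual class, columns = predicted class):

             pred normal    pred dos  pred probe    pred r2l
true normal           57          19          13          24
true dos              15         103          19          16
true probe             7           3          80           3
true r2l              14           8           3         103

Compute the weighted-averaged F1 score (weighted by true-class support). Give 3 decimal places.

0.699

Per-class F1 score (2·TP/(2·TP+FP+FN)):
  normal: TP=57, FP=15+7+14=36, FN=19+13+24=56 → 114/206 = 0.5534
  dos: TP=103, FP=19+3+8=30, FN=15+19+16=50 → 206/286 = 0.7203
  probe: TP=80, FP=13+19+3=35, FN=7+3+3=13 → 160/208 = 0.7692
  r2l: TP=103, FP=24+16+3=43, FN=14+8+3=25 → 206/274 = 0.7518
Weighted-F1 score = Σ (supportᵢ/N)·F1 scoreᵢ with N=487: (113/487)·0.5534 + (153/487)·0.7203 + (93/487)·0.7692 + (128/487)·0.7518 = 0.699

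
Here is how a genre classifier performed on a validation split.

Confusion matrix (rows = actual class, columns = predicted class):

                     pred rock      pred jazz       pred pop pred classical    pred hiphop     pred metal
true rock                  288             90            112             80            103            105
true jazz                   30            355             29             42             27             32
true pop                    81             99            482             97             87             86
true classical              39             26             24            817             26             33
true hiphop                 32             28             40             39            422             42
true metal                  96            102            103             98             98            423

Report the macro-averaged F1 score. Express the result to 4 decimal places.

Per-class F1 score (2·TP/(2·TP+FP+FN)):
  rock: TP=288, FP=30+81+39+32+96=278, FN=90+112+80+103+105=490 → 576/1344 = 0.42857
  jazz: TP=355, FP=90+99+26+28+102=345, FN=30+29+42+27+32=160 → 710/1215 = 0.58436
  pop: TP=482, FP=112+29+24+40+103=308, FN=81+99+97+87+86=450 → 964/1722 = 0.55981
  classical: TP=817, FP=80+42+97+39+98=356, FN=39+26+24+26+33=148 → 1634/2138 = 0.76427
  hiphop: TP=422, FP=103+27+87+26+98=341, FN=32+28+40+39+42=181 → 844/1366 = 0.61786
  metal: TP=423, FP=105+32+86+33+42=298, FN=96+102+103+98+98=497 → 846/1641 = 0.51554
Macro-F1 score = mean = (0.42857 + 0.58436 + 0.55981 + 0.76427 + 0.61786 + 0.51554) / 6 = 0.5784

0.5784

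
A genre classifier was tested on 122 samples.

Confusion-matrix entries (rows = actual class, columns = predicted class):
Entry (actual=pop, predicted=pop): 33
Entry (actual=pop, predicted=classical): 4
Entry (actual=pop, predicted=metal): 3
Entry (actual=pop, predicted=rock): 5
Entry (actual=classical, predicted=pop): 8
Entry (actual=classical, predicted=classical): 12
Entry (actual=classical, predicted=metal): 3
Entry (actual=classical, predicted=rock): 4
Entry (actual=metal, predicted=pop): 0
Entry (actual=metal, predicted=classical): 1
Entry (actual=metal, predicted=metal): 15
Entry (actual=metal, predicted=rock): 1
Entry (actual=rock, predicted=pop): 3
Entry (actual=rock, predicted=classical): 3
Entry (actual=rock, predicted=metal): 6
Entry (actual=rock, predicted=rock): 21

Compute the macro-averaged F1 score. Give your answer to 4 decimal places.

Per-class F1 score (2·TP/(2·TP+FP+FN)):
  pop: TP=33, FP=8+0+3=11, FN=4+3+5=12 → 66/89 = 0.74157
  classical: TP=12, FP=4+1+3=8, FN=8+3+4=15 → 24/47 = 0.51064
  metal: TP=15, FP=3+3+6=12, FN=0+1+1=2 → 30/44 = 0.68182
  rock: TP=21, FP=5+4+1=10, FN=3+3+6=12 → 42/64 = 0.65625
Macro-F1 score = mean = (0.74157 + 0.51064 + 0.68182 + 0.65625) / 4 = 0.6476

0.6476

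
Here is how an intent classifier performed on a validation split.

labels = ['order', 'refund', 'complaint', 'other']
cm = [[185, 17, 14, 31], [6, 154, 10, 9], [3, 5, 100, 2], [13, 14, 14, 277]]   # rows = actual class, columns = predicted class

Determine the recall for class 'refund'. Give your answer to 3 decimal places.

Take TP from the diagonal, FP from the rest of the 'refund' prediction marginal, FN from the rest of the 'refund' actual marginal.
recall = TP/(TP+FN).
refund: TP=154, FN=6+10+9=25 → 154/179 = 0.8603

0.860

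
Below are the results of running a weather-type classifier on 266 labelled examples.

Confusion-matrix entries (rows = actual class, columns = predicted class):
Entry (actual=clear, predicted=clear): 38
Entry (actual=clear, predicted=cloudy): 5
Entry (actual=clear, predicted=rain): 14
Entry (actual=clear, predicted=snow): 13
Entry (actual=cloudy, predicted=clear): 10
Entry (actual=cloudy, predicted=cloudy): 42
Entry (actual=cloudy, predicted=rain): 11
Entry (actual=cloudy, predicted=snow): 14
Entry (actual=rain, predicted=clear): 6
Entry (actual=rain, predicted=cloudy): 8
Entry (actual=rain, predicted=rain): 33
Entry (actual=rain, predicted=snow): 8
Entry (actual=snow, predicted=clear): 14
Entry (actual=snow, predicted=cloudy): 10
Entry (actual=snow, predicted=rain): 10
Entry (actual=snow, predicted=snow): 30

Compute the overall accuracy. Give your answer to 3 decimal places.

Accuracy = trace / total = (38+42+33+30=143) / 266 = 143/266 = 0.538

0.538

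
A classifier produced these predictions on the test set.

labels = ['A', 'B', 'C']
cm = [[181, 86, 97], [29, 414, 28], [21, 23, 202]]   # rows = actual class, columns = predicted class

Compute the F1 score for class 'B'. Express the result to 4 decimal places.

Take TP from the diagonal, FP from the rest of the 'B' prediction marginal, FN from the rest of the 'B' actual marginal.
F1 score = 2·TP/(2·TP+FP+FN).
B: TP=414, FP=86+23=109, FN=29+28=57 → 828/994 = 0.83300

0.8330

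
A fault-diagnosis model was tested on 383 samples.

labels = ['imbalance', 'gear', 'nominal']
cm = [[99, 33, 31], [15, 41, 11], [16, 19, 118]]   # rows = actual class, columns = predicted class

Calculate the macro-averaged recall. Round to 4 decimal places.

0.6635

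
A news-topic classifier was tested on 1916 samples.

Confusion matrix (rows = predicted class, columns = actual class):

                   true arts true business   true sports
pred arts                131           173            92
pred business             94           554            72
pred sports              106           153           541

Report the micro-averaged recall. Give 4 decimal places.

Micro-averaging pools counts across classes: ΣTP=1226, ΣFP=690, ΣFN=690.
Micro-recall = TP/(TP+FN) on pooled counts = 0.6399 (equals overall accuracy in single-label multiclass).

0.6399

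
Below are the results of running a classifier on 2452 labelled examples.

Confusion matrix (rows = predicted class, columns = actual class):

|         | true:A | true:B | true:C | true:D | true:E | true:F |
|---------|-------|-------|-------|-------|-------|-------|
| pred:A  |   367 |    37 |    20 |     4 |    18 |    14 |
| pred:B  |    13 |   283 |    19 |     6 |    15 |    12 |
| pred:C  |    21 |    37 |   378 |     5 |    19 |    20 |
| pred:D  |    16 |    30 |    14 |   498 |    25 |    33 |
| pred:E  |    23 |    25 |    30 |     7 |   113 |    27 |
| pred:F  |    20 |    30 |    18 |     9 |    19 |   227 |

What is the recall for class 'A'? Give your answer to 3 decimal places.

0.798

Treat 'A' as positive and all other classes as negative.
recall = TP/(TP+FN).
A: TP=367, FN=13+21+16+23+20=93 → 367/460 = 0.7978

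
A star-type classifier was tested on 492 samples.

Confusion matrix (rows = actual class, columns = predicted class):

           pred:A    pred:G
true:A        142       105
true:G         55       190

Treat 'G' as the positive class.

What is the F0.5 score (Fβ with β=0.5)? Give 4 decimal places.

Fβ = (1+β²)·TP / ((1+β²)·TP + β²·FN + FP), with β²=1/4
= 1.25·190 / (1.25·190 + 0.25·55 + 105) = 0.6667

0.6667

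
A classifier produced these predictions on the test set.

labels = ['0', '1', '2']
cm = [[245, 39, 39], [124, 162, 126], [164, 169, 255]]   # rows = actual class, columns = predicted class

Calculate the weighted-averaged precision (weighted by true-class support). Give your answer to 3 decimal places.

0.518

Per-class precision (TP/(TP+FP)):
  0: TP=245, FP=124+164=288 → 245/533 = 0.4597
  1: TP=162, FP=39+169=208 → 162/370 = 0.4378
  2: TP=255, FP=39+126=165 → 255/420 = 0.6071
Weighted-precision = Σ (supportᵢ/N)·precisionᵢ with N=1323: (323/1323)·0.4597 + (412/1323)·0.4378 + (588/1323)·0.6071 = 0.518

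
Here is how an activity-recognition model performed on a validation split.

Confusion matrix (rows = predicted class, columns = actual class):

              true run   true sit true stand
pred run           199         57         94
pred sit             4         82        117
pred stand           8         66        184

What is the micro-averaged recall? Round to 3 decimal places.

0.573

Micro-averaging pools counts across classes: ΣTP=465, ΣFP=346, ΣFN=346.
Micro-recall = TP/(TP+FN) on pooled counts = 0.573 (equals overall accuracy in single-label multiclass).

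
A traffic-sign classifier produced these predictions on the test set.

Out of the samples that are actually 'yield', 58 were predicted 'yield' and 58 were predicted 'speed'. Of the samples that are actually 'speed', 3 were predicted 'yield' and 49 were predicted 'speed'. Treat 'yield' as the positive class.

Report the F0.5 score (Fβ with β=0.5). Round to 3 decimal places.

0.806

Fβ = (1+β²)·TP / ((1+β²)·TP + β²·FN + FP), with β²=1/4
= 1.25·58 / (1.25·58 + 0.25·58 + 3) = 0.806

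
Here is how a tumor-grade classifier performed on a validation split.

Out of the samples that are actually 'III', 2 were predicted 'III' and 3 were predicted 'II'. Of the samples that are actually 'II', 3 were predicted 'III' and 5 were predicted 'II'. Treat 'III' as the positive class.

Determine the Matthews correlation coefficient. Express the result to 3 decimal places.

MCC = (TP·TN − FP·FN) / √((TP+FP)(TP+FN)(TN+FP)(TN+FN))
Numerator = 2·5 − 3·3 = 1
Denominator = √(5·5·8·8) = √1600 = 40.0000
MCC = 1 / 40.0000 = 0.025

0.025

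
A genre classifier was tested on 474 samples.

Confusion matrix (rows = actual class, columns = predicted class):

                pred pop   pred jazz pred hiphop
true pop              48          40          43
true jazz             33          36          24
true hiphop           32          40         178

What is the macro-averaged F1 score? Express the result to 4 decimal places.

Per-class F1 score (2·TP/(2·TP+FP+FN)):
  pop: TP=48, FP=33+32=65, FN=40+43=83 → 96/244 = 0.39344
  jazz: TP=36, FP=40+40=80, FN=33+24=57 → 72/209 = 0.34450
  hiphop: TP=178, FP=43+24=67, FN=32+40=72 → 356/495 = 0.71919
Macro-F1 score = mean = (0.39344 + 0.34450 + 0.71919) / 3 = 0.4857

0.4857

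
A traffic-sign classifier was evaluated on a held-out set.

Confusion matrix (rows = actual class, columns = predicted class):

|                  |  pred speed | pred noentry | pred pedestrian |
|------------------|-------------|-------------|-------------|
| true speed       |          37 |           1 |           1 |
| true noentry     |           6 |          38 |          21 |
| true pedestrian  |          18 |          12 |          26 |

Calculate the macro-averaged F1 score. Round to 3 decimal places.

Per-class F1 score (2·TP/(2·TP+FP+FN)):
  speed: TP=37, FP=6+18=24, FN=1+1=2 → 74/100 = 0.7400
  noentry: TP=38, FP=1+12=13, FN=6+21=27 → 76/116 = 0.6552
  pedestrian: TP=26, FP=1+21=22, FN=18+12=30 → 52/104 = 0.5000
Macro-F1 score = mean = (0.7400 + 0.6552 + 0.5000) / 3 = 0.632

0.632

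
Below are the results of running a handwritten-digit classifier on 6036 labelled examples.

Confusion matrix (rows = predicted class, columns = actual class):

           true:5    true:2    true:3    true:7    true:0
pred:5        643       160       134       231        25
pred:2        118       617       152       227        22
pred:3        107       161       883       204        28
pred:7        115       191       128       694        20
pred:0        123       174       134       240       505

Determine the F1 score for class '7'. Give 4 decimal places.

Treat '7' as positive and all other classes as negative.
F1 score = 2·TP/(2·TP+FP+FN).
7: TP=694, FP=115+191+128+20=454, FN=231+227+204+240=902 → 1388/2744 = 0.50583

0.5058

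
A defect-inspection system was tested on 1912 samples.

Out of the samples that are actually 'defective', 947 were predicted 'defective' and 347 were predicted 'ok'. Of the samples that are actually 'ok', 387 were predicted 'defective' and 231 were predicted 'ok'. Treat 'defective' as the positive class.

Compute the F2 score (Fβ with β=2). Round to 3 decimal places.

0.727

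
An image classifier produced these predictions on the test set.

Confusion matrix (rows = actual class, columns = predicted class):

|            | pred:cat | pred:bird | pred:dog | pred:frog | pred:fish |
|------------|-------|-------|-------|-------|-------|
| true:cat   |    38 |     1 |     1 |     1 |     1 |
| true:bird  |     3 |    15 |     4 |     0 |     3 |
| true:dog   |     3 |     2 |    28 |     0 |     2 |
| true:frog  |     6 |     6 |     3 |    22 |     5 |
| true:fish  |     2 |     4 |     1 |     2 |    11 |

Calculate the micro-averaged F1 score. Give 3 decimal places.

Micro-averaging pools counts across classes: ΣTP=114, ΣFP=50, ΣFN=50.
Micro-F1 score = 2·TP/(2·TP+FP+FN) on pooled counts = 0.695 (equals overall accuracy in single-label multiclass).

0.695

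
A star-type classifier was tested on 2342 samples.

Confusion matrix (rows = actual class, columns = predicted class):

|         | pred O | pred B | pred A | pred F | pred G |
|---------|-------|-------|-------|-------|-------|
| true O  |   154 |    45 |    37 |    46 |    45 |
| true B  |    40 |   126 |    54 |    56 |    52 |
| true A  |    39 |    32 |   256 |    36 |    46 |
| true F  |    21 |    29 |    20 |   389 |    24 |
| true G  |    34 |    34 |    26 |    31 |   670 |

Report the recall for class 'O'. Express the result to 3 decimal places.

0.471

Treat 'O' as positive and all other classes as negative.
recall = TP/(TP+FN).
O: TP=154, FN=45+37+46+45=173 → 154/327 = 0.4709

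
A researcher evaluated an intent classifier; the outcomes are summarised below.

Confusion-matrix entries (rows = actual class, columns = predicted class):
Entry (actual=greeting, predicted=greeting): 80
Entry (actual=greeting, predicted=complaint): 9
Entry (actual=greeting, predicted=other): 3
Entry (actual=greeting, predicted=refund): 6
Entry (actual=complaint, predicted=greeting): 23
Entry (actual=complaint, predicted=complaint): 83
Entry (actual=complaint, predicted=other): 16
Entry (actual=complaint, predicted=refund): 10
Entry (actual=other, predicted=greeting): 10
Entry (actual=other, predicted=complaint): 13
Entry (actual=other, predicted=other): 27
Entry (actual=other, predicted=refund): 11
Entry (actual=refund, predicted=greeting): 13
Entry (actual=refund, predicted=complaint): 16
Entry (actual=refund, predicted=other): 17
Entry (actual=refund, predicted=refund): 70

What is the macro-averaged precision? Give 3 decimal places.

Per-class precision (TP/(TP+FP)):
  greeting: TP=80, FP=23+10+13=46 → 80/126 = 0.6349
  complaint: TP=83, FP=9+13+16=38 → 83/121 = 0.6860
  other: TP=27, FP=3+16+17=36 → 27/63 = 0.4286
  refund: TP=70, FP=6+10+11=27 → 70/97 = 0.7216
Macro-precision = mean = (0.6349 + 0.6860 + 0.4286 + 0.7216) / 4 = 0.618

0.618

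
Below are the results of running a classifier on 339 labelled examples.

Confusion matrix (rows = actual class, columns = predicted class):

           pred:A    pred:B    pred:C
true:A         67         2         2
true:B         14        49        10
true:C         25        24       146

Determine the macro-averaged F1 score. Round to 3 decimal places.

0.749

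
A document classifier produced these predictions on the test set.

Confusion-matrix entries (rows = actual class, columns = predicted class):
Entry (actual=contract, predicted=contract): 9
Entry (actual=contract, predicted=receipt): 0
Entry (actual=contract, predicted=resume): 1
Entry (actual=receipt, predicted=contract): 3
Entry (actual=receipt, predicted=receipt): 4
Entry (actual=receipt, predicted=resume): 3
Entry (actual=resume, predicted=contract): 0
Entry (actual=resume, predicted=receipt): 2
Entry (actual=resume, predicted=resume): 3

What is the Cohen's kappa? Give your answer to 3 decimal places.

Observed agreement pₒ = trace/N = 16/25 = 0.6400
Expected agreement pₑ = Σ (rowᵢ·colᵢ)/N² = (10·12 + 10·6 + 5·7)/25² = 0.3440
κ = (pₒ − pₑ)/(1 − pₑ) = (0.6400 − 0.3440)/(1 − 0.3440) = 0.451

0.451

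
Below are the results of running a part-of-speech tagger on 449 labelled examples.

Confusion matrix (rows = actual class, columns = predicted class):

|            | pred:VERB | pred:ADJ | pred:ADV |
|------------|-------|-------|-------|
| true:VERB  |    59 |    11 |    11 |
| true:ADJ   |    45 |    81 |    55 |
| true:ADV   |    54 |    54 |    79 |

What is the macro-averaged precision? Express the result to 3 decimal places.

0.491

Per-class precision (TP/(TP+FP)):
  VERB: TP=59, FP=45+54=99 → 59/158 = 0.3734
  ADJ: TP=81, FP=11+54=65 → 81/146 = 0.5548
  ADV: TP=79, FP=11+55=66 → 79/145 = 0.5448
Macro-precision = mean = (0.3734 + 0.5548 + 0.5448) / 3 = 0.491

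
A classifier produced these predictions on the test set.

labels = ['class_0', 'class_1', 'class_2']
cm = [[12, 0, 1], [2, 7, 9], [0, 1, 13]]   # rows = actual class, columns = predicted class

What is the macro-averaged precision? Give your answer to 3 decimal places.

0.766

Per-class precision (TP/(TP+FP)):
  class_0: TP=12, FP=2+0=2 → 12/14 = 0.8571
  class_1: TP=7, FP=0+1=1 → 7/8 = 0.8750
  class_2: TP=13, FP=1+9=10 → 13/23 = 0.5652
Macro-precision = mean = (0.8571 + 0.8750 + 0.5652) / 3 = 0.766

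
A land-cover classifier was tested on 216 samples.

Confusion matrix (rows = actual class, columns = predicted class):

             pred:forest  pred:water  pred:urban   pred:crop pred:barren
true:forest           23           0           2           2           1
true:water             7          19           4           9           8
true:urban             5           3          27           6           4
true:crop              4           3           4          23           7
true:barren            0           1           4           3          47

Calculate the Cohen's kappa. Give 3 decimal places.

0.551

Observed agreement pₒ = trace/N = 139/216 = 0.6435
Expected agreement pₑ = Σ (rowᵢ·colᵢ)/N² = (28·39 + 47·26 + 45·41 + 41·43 + 55·67)/216² = 0.2059
κ = (pₒ − pₑ)/(1 − pₑ) = (0.6435 − 0.2059)/(1 − 0.2059) = 0.551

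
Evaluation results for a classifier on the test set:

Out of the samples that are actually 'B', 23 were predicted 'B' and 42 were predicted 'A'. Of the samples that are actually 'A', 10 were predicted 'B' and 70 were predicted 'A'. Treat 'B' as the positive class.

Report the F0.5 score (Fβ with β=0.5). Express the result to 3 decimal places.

Fβ = (1+β²)·TP / ((1+β²)·TP + β²·FN + FP), with β²=1/4
= 1.25·23 / (1.25·23 + 0.25·42 + 10) = 0.584

0.584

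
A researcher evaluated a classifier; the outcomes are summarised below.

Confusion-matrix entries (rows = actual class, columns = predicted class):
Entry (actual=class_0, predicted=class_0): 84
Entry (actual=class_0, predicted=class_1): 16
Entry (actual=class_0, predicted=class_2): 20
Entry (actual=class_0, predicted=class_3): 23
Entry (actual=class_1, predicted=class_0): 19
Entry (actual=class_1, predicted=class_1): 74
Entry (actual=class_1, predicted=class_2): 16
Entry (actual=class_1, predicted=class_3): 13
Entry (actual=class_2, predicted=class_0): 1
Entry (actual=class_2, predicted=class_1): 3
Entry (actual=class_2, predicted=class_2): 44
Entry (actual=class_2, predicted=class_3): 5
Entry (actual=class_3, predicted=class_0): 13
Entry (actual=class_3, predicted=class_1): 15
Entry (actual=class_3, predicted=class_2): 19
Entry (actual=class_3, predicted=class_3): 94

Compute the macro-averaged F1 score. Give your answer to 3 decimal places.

0.637

Per-class F1 score (2·TP/(2·TP+FP+FN)):
  class_0: TP=84, FP=19+1+13=33, FN=16+20+23=59 → 168/260 = 0.6462
  class_1: TP=74, FP=16+3+15=34, FN=19+16+13=48 → 148/230 = 0.6435
  class_2: TP=44, FP=20+16+19=55, FN=1+3+5=9 → 88/152 = 0.5789
  class_3: TP=94, FP=23+13+5=41, FN=13+15+19=47 → 188/276 = 0.6812
Macro-F1 score = mean = (0.6462 + 0.6435 + 0.5789 + 0.6812) / 4 = 0.637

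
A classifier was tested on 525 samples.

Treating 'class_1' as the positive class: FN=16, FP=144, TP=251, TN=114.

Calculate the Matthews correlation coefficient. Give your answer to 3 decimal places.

MCC = (TP·TN − FP·FN) / √((TP+FP)(TP+FN)(TN+FP)(TN+FN))
Numerator = 251·114 − 144·16 = 26310
Denominator = √(395·267·258·130) = √3537296100 = 59475.1721
MCC = 26310 / 59475.1721 = 0.442

0.442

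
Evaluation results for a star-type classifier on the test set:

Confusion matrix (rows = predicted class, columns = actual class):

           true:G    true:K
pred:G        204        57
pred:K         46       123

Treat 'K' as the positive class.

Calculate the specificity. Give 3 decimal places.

0.816

Specificity = TN/(TN+FP) = 204/(204+46) = 0.816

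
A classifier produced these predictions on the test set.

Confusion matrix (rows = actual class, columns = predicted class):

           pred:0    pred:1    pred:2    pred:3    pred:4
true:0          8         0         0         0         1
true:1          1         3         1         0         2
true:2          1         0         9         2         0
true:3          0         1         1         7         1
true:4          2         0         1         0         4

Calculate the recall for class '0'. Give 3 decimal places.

Treat '0' as positive and all other classes as negative.
recall = TP/(TP+FN).
0: TP=8, FN=0+0+0+1=1 → 8/9 = 0.8889

0.889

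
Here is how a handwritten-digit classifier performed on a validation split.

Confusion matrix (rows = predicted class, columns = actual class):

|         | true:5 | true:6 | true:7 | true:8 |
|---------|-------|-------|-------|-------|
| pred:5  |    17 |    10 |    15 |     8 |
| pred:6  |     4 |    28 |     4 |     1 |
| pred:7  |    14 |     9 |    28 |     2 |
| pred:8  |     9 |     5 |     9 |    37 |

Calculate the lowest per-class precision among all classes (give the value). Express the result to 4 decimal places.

Per-class precision (TP/(TP+FP)):
  5: TP=17, FP=10+15+8=33 → 17/50 = 0.34000
  6: TP=28, FP=4+4+1=9 → 28/37 = 0.75676
  7: TP=28, FP=14+9+2=25 → 28/53 = 0.52830
  8: TP=37, FP=9+5+9=23 → 37/60 = 0.61667
Lowest is class '5' with precision = 0.3400.

0.3400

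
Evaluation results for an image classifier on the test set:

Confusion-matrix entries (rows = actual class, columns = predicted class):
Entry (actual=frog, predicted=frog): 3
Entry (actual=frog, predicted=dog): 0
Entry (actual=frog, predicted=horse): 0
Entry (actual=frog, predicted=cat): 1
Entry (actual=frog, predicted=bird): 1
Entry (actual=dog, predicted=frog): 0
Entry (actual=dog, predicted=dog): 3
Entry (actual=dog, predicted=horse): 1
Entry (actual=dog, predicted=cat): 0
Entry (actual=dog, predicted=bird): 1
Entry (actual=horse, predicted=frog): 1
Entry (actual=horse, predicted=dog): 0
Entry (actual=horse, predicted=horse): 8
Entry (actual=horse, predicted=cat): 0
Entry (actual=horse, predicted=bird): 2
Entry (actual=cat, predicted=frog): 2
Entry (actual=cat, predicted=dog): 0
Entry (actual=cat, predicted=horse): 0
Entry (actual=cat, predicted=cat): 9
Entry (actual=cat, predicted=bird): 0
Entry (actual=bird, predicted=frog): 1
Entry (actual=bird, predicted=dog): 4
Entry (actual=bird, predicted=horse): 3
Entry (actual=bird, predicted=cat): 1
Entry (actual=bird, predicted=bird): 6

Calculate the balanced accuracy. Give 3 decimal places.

0.629

Balanced accuracy = mean of per-class recall.
  frog: recall = 3/5 = 0.6000
  dog: recall = 3/5 = 0.6000
  horse: recall = 8/11 = 0.7273
  cat: recall = 9/11 = 0.8182
  bird: recall = 6/15 = 0.4000
Mean = (0.6000 + 0.6000 + 0.7273 + 0.8182 + 0.4000) / 5 = 0.629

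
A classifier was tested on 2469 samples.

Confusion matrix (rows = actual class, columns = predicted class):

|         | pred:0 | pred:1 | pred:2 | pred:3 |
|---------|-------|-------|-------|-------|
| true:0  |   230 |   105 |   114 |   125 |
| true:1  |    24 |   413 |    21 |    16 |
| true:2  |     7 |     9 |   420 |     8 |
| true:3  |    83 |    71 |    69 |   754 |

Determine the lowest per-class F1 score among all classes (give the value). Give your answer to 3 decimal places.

0.501

Per-class F1 score (2·TP/(2·TP+FP+FN)):
  0: TP=230, FP=24+7+83=114, FN=105+114+125=344 → 460/918 = 0.5011
  1: TP=413, FP=105+9+71=185, FN=24+21+16=61 → 826/1072 = 0.7705
  2: TP=420, FP=114+21+69=204, FN=7+9+8=24 → 840/1068 = 0.7865
  3: TP=754, FP=125+16+8=149, FN=83+71+69=223 → 1508/1880 = 0.8021
Lowest is class '0' with F1 score = 0.501.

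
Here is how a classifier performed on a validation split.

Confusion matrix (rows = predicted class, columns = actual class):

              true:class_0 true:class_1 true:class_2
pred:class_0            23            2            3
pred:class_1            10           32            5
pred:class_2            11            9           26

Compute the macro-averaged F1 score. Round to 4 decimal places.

0.6667

Per-class F1 score (2·TP/(2·TP+FP+FN)):
  class_0: TP=23, FP=2+3=5, FN=10+11=21 → 46/72 = 0.63889
  class_1: TP=32, FP=10+5=15, FN=2+9=11 → 64/90 = 0.71111
  class_2: TP=26, FP=11+9=20, FN=3+5=8 → 52/80 = 0.65000
Macro-F1 score = mean = (0.63889 + 0.71111 + 0.65000) / 3 = 0.6667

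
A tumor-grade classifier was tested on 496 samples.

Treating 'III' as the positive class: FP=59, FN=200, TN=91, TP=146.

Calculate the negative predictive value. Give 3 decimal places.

0.313

NPV = TN/(TN+FN) = 91/(91+200) = 0.313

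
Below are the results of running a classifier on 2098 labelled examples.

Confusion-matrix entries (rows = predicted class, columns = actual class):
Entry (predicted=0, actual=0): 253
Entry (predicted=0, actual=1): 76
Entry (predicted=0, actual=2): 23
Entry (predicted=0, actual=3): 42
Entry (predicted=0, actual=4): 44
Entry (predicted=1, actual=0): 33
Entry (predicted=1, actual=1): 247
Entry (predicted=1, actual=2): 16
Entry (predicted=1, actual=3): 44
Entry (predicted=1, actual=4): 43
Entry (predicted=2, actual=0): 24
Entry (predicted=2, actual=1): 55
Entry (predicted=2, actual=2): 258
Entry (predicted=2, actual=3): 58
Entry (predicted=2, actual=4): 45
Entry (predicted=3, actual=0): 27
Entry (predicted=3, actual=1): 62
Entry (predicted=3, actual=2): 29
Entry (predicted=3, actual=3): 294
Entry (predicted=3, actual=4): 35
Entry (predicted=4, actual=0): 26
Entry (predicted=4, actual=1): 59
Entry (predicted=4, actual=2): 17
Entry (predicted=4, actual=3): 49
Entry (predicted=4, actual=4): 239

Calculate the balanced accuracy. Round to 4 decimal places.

Balanced accuracy = mean of per-class recall.
  0: recall = 253/363 = 0.69697
  1: recall = 247/499 = 0.49499
  2: recall = 258/343 = 0.75219
  3: recall = 294/487 = 0.60370
  4: recall = 239/406 = 0.58867
Mean = (0.69697 + 0.49499 + 0.75219 + 0.60370 + 0.58867) / 5 = 0.6273

0.6273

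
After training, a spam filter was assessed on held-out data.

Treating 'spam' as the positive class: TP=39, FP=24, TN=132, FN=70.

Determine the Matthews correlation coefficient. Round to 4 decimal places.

0.2358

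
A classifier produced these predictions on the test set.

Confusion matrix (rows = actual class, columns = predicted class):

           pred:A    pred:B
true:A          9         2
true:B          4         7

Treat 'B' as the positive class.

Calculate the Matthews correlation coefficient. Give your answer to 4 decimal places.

0.4623

MCC = (TP·TN − FP·FN) / √((TP+FP)(TP+FN)(TN+FP)(TN+FN))
Numerator = 7·9 − 2·4 = 55
Denominator = √(9·11·11·13) = √14157 = 118.9832
MCC = 55 / 118.9832 = 0.4623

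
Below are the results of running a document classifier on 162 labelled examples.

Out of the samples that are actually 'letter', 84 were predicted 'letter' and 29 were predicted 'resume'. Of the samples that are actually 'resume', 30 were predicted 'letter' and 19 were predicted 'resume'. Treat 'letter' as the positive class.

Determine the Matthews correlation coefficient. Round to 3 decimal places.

0.132

MCC = (TP·TN − FP·FN) / √((TP+FP)(TP+FN)(TN+FP)(TN+FN))
Numerator = 84·19 − 30·29 = 726
Denominator = √(114·113·49·48) = √30298464 = 5504.4041
MCC = 726 / 5504.4041 = 0.132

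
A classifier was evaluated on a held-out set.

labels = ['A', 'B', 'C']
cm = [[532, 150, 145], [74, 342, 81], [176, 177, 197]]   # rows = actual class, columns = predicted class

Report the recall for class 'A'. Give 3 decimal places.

0.643

One-vs-rest for 'A': TP = diagonal; FP = other classes predicted 'A'; FN = 'A' predicted as other.
recall = TP/(TP+FN).
A: TP=532, FN=150+145=295 → 532/827 = 0.6433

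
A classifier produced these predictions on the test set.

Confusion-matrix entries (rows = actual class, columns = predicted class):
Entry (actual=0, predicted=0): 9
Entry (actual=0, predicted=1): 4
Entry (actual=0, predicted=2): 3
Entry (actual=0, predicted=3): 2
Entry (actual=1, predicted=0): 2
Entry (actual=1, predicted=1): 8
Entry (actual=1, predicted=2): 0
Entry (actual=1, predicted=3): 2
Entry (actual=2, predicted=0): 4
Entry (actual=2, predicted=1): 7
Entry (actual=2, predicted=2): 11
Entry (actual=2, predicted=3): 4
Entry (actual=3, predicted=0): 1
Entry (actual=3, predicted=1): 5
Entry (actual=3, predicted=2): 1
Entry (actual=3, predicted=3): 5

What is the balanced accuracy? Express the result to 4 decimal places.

0.5016

Balanced accuracy = mean of per-class recall.
  0: recall = 9/18 = 0.50000
  1: recall = 8/12 = 0.66667
  2: recall = 11/26 = 0.42308
  3: recall = 5/12 = 0.41667
Mean = (0.50000 + 0.66667 + 0.42308 + 0.41667) / 4 = 0.5016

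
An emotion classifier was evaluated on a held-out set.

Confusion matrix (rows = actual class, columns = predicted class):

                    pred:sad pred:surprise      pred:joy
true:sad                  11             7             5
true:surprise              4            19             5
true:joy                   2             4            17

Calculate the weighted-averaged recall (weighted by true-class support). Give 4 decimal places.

Per-class recall (TP/(TP+FN)):
  sad: TP=11, FN=7+5=12 → 11/23 = 0.47826
  surprise: TP=19, FN=4+5=9 → 19/28 = 0.67857
  joy: TP=17, FN=2+4=6 → 17/23 = 0.73913
Weighted-recall = Σ (supportᵢ/N)·recallᵢ with N=74: (23/74)·0.47826 + (28/74)·0.67857 + (23/74)·0.73913 = 0.6351

0.6351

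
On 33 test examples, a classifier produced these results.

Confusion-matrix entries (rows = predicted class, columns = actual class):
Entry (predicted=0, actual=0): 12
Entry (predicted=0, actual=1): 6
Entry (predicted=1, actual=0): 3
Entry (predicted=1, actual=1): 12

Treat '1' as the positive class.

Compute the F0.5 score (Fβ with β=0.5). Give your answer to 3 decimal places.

0.769

Fβ = (1+β²)·TP / ((1+β²)·TP + β²·FN + FP), with β²=1/4
= 1.25·12 / (1.25·12 + 0.25·6 + 3) = 0.769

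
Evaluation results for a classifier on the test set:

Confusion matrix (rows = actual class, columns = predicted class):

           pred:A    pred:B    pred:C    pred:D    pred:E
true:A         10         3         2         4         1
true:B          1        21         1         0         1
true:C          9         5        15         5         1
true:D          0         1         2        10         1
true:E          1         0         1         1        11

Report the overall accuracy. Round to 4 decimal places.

0.6262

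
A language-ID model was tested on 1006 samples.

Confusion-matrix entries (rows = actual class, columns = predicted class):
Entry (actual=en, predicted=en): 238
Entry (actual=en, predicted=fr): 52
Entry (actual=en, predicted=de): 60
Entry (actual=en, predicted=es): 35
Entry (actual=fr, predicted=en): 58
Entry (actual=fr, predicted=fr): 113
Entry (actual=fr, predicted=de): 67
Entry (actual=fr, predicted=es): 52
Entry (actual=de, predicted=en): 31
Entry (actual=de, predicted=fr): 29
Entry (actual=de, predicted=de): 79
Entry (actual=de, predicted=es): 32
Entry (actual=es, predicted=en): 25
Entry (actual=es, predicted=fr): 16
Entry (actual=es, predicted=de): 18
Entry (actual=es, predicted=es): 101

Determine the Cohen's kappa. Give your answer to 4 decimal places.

Observed agreement pₒ = trace/N = 531/1006 = 0.52783
Expected agreement pₑ = Σ (rowᵢ·colᵢ)/N² = (385·352 + 290·210 + 171·224 + 160·220)/1006² = 0.26671
κ = (pₒ − pₑ)/(1 − pₑ) = (0.52783 − 0.26671)/(1 − 0.26671) = 0.3561

0.3561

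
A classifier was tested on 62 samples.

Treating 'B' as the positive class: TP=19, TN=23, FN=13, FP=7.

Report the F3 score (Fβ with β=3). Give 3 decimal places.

0.605

Fβ = (1+β²)·TP / ((1+β²)·TP + β²·FN + FP), with β²=9
= 10·19 / (10·19 + 9·13 + 7) = 0.605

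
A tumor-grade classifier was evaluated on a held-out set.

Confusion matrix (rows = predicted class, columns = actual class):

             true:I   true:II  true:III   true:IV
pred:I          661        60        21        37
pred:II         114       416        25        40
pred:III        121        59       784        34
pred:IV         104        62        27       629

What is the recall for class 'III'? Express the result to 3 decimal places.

0.915

Treat 'III' as positive and all other classes as negative.
recall = TP/(TP+FN).
III: TP=784, FN=21+25+27=73 → 784/857 = 0.9148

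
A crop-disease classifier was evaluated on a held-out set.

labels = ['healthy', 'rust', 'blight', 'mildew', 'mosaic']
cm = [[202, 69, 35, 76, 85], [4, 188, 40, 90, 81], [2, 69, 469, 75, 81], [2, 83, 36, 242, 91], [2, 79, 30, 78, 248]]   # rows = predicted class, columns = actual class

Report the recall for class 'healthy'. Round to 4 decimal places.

0.9528

recall = TP/(TP+FN).
healthy: TP=202, FN=4+2+2+2=10 → 202/212 = 0.95283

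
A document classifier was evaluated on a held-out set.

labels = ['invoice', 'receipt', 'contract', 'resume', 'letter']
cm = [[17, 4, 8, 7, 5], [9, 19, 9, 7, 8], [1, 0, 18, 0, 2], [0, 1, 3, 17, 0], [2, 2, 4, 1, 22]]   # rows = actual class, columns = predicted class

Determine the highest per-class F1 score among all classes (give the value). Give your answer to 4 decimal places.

Per-class F1 score (2·TP/(2·TP+FP+FN)):
  invoice: TP=17, FP=9+1+0+2=12, FN=4+8+7+5=24 → 34/70 = 0.48571
  receipt: TP=19, FP=4+0+1+2=7, FN=9+9+7+8=33 → 38/78 = 0.48718
  contract: TP=18, FP=8+9+3+4=24, FN=1+0+0+2=3 → 36/63 = 0.57143
  resume: TP=17, FP=7+7+0+1=15, FN=0+1+3+0=4 → 34/53 = 0.64151
  letter: TP=22, FP=5+8+2+0=15, FN=2+2+4+1=9 → 44/68 = 0.64706
Highest is class 'letter' with F1 score = 0.6471.

0.6471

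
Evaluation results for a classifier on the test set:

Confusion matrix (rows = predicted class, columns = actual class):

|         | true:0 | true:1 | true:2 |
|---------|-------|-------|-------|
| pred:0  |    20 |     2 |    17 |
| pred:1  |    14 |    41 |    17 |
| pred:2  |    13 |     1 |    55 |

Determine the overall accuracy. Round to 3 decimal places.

Accuracy = trace / total = (20+41+55=116) / 180 = 116/180 = 0.644

0.644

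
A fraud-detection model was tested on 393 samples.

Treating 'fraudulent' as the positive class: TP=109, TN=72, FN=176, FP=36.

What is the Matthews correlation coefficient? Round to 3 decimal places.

MCC = (TP·TN − FP·FN) / √((TP+FP)(TP+FN)(TN+FP)(TN+FN))
Numerator = 109·72 − 36·176 = 1512
Denominator = √(145·285·108·248) = √1106848800 = 33269.3372
MCC = 1512 / 33269.3372 = 0.045

0.045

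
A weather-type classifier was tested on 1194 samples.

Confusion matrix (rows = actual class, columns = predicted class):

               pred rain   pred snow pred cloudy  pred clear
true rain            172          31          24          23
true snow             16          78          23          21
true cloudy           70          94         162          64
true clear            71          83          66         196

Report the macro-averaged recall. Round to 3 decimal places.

Per-class recall (TP/(TP+FN)):
  rain: TP=172, FN=31+24+23=78 → 172/250 = 0.6880
  snow: TP=78, FN=16+23+21=60 → 78/138 = 0.5652
  cloudy: TP=162, FN=70+94+64=228 → 162/390 = 0.4154
  clear: TP=196, FN=71+83+66=220 → 196/416 = 0.4712
Macro-recall = mean = (0.6880 + 0.5652 + 0.4154 + 0.4712) / 4 = 0.535

0.535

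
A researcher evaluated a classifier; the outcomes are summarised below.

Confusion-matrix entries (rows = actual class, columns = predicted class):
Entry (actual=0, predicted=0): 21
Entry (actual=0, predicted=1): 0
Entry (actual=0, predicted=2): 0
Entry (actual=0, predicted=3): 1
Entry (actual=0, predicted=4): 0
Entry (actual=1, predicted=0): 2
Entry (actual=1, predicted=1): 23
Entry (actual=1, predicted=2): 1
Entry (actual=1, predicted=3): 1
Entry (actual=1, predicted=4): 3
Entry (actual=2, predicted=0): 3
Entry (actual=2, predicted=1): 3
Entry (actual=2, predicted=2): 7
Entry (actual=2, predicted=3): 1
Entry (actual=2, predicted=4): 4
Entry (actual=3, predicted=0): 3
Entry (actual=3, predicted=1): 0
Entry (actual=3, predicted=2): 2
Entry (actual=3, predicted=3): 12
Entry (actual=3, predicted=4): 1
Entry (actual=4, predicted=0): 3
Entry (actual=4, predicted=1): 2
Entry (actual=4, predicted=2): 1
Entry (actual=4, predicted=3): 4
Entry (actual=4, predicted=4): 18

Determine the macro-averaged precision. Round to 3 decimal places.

0.688

Per-class precision (TP/(TP+FP)):
  0: TP=21, FP=2+3+3+3=11 → 21/32 = 0.6563
  1: TP=23, FP=0+3+0+2=5 → 23/28 = 0.8214
  2: TP=7, FP=0+1+2+1=4 → 7/11 = 0.6364
  3: TP=12, FP=1+1+1+4=7 → 12/19 = 0.6316
  4: TP=18, FP=0+3+4+1=8 → 18/26 = 0.6923
Macro-precision = mean = (0.6563 + 0.8214 + 0.6364 + 0.6316 + 0.6923) / 5 = 0.688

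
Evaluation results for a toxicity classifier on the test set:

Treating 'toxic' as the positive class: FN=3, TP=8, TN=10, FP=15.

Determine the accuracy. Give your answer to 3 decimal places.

Accuracy = (TP+TN)/N = (8+10)/36 = 0.500

0.500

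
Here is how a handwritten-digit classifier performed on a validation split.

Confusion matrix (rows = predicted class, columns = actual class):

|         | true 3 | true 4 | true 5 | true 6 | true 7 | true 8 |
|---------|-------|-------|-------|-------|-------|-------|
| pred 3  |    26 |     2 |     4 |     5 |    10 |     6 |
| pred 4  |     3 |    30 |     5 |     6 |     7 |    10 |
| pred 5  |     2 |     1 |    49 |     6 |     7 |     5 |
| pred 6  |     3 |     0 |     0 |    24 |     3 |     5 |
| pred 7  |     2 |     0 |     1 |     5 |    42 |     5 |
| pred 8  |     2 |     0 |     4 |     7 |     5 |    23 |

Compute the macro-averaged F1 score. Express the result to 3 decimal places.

Per-class F1 score (2·TP/(2·TP+FP+FN)):
  3: TP=26, FP=2+4+5+10+6=27, FN=3+2+3+2+2=12 → 52/91 = 0.5714
  4: TP=30, FP=3+5+6+7+10=31, FN=2+1+0+0+0=3 → 60/94 = 0.6383
  5: TP=49, FP=2+1+6+7+5=21, FN=4+5+0+1+4=14 → 98/133 = 0.7368
  6: TP=24, FP=3+0+0+3+5=11, FN=5+6+6+5+7=29 → 48/88 = 0.5455
  7: TP=42, FP=2+0+1+5+5=13, FN=10+7+7+3+5=32 → 84/129 = 0.6512
  8: TP=23, FP=2+0+4+7+5=18, FN=6+10+5+5+5=31 → 46/95 = 0.4842
Macro-F1 score = mean = (0.5714 + 0.6383 + 0.7368 + 0.5455 + 0.6512 + 0.4842) / 6 = 0.605

0.605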